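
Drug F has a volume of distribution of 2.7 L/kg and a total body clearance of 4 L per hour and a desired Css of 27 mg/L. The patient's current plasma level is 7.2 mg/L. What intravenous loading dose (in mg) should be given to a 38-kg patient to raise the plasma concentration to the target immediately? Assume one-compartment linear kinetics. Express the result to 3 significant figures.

Vd(total) = 38 kg × 2.7 L/kg = 102.6 L
Concentration deficit ΔC = 27 − 7.2 = 19.80 mg/L
LD = Vd × ΔC = 102.6 × 19.80 = 2031 mg

2030 mg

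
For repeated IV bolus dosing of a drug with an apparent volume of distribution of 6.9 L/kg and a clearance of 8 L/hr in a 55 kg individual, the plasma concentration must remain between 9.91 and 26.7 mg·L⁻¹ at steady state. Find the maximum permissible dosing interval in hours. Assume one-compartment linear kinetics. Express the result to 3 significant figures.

47.0 h

Vd(total) = 55 kg × 6.9 L/kg = 379.5 L
k = CL / Vd = 8.000 / 379.5 = 0.02108 h⁻¹
Between IV bolus doses, concentration decays as C = C₀·e^(−kτ), so C_peak/C_trough = e^(kτ).
τ_max = ln(C_peak/C_trough) / k = ln(26.7/9.91) / 0.02108 = 0.9911 / 0.02108 = 47.02 h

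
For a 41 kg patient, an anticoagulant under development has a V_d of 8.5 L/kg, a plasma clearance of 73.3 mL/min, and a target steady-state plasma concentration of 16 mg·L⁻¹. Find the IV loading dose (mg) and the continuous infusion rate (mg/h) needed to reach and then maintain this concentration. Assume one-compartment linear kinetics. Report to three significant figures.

Total Vd = 8.5 × 41 = 348.5 L
LD = Vd · C_target = 348.5 × 16 = 5576 mg
CL = 73.3 mL/min × 60/1000 = 4.398 L/h
Maintenance: replace elimination → rate = CL × Css = 4.398 × 16 = 70.37 mg/h

(a) 5580 mg; (b) 70.4 mg/h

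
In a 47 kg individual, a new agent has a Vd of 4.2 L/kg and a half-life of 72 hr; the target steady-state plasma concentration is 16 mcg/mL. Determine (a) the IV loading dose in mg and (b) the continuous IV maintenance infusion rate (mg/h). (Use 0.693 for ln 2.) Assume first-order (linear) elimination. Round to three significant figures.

(a) 3160 mg; (b) 30.4 mg/h

Vd = 4.2 L/kg × 47 kg = 197.4 L
LD = Vd × C = 197.4 × 16 = 3158 mg
CL = 0.693 × Vd / t½ = 0.693 × 197.4 / 72 = 1.900 L/h
Infusion rate = CL × Css = 1.900 × 16 = 30.40 mg/h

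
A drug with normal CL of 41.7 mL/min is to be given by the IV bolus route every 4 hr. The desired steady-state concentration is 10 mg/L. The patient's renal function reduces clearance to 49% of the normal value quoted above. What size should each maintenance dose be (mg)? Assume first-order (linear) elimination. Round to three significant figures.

49.0 mg

CL = 41.7 mL/min × 60/1000 = 2.502 L/h
Patient clearance = 0.49 × 2.502 = 1.226 L/h
D = CL × Css × τ = 1.226 × 10 × 4 = 49.04 mg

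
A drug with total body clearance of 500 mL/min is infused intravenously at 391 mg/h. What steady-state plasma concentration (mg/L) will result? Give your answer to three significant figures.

13.0 mg/L

Convert clearance: 500 mL/min × 60 min/h ÷ 1000 mL/L = 30.00 L/h
Css = rate / CL = 391 / 30.00 = 13.03 mg/L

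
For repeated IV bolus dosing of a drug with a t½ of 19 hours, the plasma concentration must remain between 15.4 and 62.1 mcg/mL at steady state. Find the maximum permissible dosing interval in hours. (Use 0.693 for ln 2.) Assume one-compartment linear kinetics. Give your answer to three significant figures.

k = 0.693 / t½ = 0.693 / 19 = 0.03647 h⁻¹
Between IV bolus doses, concentration decays as C = C₀·e^(−kτ), so C_peak/C_trough = e^(kτ).
τ_max = ln(C_peak/C_trough) / k = ln(62.1/15.4) / 0.03647 = 1.394 / 0.03647 = 38.22 h

38.2 h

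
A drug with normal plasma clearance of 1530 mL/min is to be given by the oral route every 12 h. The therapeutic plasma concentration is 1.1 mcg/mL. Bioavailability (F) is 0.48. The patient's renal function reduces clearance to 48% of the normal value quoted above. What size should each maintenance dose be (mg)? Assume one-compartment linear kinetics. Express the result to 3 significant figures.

CL = 1530 mL/min × 60/1000 = 91.80 L/h
Patient clearance = 0.48 × 91.80 = 44.06 L/h
D = CL × Css × τ / F = 44.06 × 1.1 × 12 / 0.48 = 1212 mg

1210 mg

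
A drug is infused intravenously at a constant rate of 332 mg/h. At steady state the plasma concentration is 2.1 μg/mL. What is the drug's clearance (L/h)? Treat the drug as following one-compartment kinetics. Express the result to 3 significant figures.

158 L/h

At steady state, infusion rate = CL × Css, so CL = rate / Css.
CL = 332 / 2.1 = 158.1 L/h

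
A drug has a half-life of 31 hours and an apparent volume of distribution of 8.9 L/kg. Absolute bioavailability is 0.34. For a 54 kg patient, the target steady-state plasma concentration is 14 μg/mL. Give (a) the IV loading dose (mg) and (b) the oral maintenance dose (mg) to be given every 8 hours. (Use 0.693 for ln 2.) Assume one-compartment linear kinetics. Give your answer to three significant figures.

(a) 6730 mg; (b) 3540 mg

Total Vd = 8.9 × 54 = 480.6 L
LD = Vd × C = 480.6 × 14 = 6728 mg
CL = 0.693 × Vd / t½ = 0.693 × 480.6 / 31 = 10.74 L/h
D = CL × Css × τ / F = 10.74 × 14 × 8 / 0.34 = 3538 mg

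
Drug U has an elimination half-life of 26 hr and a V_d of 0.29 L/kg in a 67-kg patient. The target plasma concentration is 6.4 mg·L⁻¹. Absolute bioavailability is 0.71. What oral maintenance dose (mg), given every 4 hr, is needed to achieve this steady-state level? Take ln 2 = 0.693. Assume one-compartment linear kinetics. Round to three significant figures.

Vd(total) = 67 kg × 0.29 L/kg = 19.43 L
CL = ln 2 · Vd / t½ = 0.693 × 19.43 / 26 = 0.5179 L/h
D = CL × Css × τ / F = 0.5179 × 6.4 × 4 / 0.71 = 18.67 mg

18.7 mg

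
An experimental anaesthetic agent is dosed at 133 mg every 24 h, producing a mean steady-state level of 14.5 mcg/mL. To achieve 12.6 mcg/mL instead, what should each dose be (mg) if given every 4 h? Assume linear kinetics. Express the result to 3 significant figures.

For first-order elimination, Css ∝ F·D/(CL·τ); F and CL are unchanged, so Css ∝ D/τ.
D₂ = D₁ × (Css,target / Css,current) × (τ₂/τ₁) = 133 × (12.6/14.5) × (4/24) = 19.26 mg

19.3 mg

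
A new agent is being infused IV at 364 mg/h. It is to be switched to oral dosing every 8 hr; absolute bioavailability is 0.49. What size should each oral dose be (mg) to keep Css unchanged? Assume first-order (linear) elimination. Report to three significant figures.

To maintain the same Css, the systemic dosing rate must be unchanged: F·D/τ = infusion rate.
D = rate × τ / F = 364 × 8 / 0.49 = 5943 mg

5940 mg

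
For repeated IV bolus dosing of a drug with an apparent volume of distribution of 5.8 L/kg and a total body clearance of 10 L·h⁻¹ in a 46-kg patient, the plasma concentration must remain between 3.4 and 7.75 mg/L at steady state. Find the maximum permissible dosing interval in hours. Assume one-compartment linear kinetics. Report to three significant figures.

22.0 h

Total Vd = 5.8 × 46 = 266.8 L
k = CL / Vd = 10.00 / 266.8 = 0.03748 h⁻¹
Between IV bolus doses, concentration decays as C = C₀·e^(−kτ), so C_peak/C_trough = e^(kτ).
τ_max = ln(C_peak/C_trough) / k = ln(7.75/3.4) / 0.03748 = 0.8239 / 0.03748 = 21.98 h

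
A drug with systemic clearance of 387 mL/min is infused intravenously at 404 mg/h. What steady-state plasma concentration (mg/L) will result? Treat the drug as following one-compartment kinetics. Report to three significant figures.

17.4 mg/L

Convert clearance: 387 mL/min × 60 min/h ÷ 1000 mL/L = 23.22 L/h
Css = rate / CL = 404 / 23.22 = 17.40 mg/L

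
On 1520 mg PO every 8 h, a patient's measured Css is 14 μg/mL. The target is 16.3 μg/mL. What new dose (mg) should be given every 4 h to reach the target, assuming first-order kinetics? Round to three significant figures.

885 mg

With linear kinetics, Css is proportional to dose rate (D/τ) at fixed clearance.
D₂ = D₁ × (Css,target / Css,current) × (τ₂/τ₁) = 1520 × (16.3/14) × (4/8) = 884.9 mg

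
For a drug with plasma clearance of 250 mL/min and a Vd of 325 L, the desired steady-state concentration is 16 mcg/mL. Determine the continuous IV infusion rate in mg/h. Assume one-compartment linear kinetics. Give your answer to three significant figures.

CL = 250 mL/min × 60/1000 = 15.00 L/h
R₀ = 15.00 × 16 = 240.0 mg/h

240 mg/h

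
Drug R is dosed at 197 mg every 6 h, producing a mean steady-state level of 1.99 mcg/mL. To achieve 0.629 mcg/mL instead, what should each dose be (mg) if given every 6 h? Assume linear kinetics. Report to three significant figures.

With linear kinetics, Css is proportional to dose rate (D/τ) at fixed clearance.
D₂ = D₁ × (Css,target / Css,current) = 197 × 0.629/1.99 = 62.27 mg

62.3 mg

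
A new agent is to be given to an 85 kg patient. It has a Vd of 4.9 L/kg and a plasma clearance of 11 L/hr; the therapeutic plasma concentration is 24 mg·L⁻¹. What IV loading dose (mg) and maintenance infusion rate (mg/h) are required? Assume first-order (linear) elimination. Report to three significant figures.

Vd(total) = 85 kg × 4.9 L/kg = 416.5 L
Loading: fill Vd to C_target → 416.5 L × 24 mg/L = 9996 mg
Maintenance: replace elimination → rate = CL × Css = 11.00 × 24 = 264.0 mg/h

(a) 10000 mg; (b) 264 mg/h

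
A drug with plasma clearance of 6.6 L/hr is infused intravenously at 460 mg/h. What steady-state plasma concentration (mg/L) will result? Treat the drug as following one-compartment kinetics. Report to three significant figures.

Css = rate / CL = 460 / 6.600 = 69.70 mg/L

69.7 mg/L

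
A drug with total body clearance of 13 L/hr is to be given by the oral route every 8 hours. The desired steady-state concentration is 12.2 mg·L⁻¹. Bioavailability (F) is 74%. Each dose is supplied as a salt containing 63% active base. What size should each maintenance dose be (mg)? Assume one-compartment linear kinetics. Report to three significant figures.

2720 mg

D = CL × Css × τ / F / S = 13.00 × 12.2 × 8 / 0.74 / 0.63 = 2722 mg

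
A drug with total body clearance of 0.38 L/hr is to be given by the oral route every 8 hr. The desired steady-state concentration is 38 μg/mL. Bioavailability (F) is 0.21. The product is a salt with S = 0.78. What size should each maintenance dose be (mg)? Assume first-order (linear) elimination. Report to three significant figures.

705 mg

D = CL × Css × τ / F / S = 0.3800 × 38 × 8 / 0.21 / 0.78 = 705.3 mg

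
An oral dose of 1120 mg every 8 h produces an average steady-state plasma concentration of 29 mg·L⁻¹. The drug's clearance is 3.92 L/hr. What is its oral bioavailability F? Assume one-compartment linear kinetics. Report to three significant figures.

F·D/τ = CL·Css at steady state → F = CL·Css·τ / D.
F = 3.92 × 29 × 8 / 1120 = 0.812

0.812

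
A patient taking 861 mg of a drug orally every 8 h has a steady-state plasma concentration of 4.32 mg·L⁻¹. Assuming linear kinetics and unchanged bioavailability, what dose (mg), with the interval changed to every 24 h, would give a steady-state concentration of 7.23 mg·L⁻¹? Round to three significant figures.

With linear kinetics, Css is proportional to dose rate (D/τ) at fixed clearance.
D₂ = D₁ × (Css,target / Css,current) × (τ₂/τ₁) = 861 × (7.23/4.32) × (24/8) = 4323 mg

4320 mg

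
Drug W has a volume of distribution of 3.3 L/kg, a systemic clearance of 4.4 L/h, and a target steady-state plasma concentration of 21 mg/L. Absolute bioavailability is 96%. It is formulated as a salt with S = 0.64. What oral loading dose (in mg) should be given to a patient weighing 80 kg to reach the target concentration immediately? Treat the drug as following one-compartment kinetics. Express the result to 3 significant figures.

9020 mg

Vd(total) = 80 kg × 3.3 L/kg = 264.0 L
Loading dose depends on Vd (not clearance): it fills the distribution volume.
LD = Vd × C / F / S = 264.0 × 21.00 / 0.96 / 0.64 = 9023 mg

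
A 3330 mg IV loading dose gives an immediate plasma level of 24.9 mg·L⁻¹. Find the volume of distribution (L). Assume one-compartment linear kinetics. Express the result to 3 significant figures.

Immediately after an IV bolus, C₀ = Dose / Vd, so Vd = Dose / C₀.
Vd = 3330 / 24.9 = 133.7 L

134 L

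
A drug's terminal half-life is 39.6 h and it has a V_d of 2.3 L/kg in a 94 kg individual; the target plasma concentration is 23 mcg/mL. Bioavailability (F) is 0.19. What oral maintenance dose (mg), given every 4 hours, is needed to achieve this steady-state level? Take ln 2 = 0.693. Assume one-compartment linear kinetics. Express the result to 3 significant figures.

Vd = 2.3 L/kg × 94 kg = 216.2 L
k = 0.693/39.6 = 0.01750 h⁻¹, so CL = k·Vd = 0.01750 × 216.2 = 3.784 L/h
D = CL × Css × τ / F = 3.784 × 23 × 4 / 0.19 = 1832 mg

1830 mg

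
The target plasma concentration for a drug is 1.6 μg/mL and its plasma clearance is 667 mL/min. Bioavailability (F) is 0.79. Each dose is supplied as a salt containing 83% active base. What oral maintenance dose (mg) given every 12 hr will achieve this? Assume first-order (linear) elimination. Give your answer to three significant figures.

Convert clearance: 667 mL/min × 60 min/h ÷ 1000 mL/L = 40.02 L/h
D = CL × Css × τ / F / S = 40.02 × 1.6 × 12 / 0.79 / 0.83 = 1172 mg

1170 mg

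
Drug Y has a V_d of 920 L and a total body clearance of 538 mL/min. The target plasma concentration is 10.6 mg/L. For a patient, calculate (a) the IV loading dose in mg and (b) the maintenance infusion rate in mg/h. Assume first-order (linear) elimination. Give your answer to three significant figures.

Loading: fill Vd to C_target → 920.0 L × 10.6 mg/L = 9752 mg
Convert clearance: 538 mL/min × 60 min/h ÷ 1000 mL/L = 32.28 L/h
Maintenance: replace elimination → rate = CL × Css = 32.28 × 10.6 = 342.2 mg/h

(a) 9750 mg; (b) 342 mg/h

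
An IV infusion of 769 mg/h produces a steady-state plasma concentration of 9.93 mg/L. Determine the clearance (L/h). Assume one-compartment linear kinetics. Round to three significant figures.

77.4 L/h

At steady state, infusion rate = CL × Css, so CL = rate / Css.
CL = 769 / 9.93 = 77.44 L/h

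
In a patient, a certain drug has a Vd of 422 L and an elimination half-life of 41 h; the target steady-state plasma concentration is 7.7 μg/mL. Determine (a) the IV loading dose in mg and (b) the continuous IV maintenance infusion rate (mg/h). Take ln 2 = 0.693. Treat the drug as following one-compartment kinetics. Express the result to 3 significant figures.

(a) 3250 mg; (b) 54.9 mg/h

LD = Vd × C = 422.0 × 7.7 = 3249 mg
CL = 0.693 × Vd / t½ = 0.693 × 422.0 / 41 = 7.133 L/h
Infusion rate = CL × Css = 7.133 × 7.7 = 54.92 mg/h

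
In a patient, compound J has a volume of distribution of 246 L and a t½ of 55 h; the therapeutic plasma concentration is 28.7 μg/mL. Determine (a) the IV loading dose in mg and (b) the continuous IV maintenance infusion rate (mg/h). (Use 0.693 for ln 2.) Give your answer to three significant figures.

LD = Vd × C = 246.0 × 28.7 = 7060 mg
CL = 0.693 × Vd / t½ = 0.693 × 246.0 / 55 = 3.100 L/h
Infusion rate = CL × Css = 3.100 × 28.7 = 88.97 mg/h

(a) 7060 mg; (b) 89.0 mg/h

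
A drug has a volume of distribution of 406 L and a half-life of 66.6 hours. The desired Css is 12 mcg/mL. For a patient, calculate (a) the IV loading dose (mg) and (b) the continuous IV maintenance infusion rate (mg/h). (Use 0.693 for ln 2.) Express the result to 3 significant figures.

LD = Vd × C = 406.0 × 12 = 4872 mg
CL = 0.693 × Vd / t½ = 0.693 × 406.0 / 66.6 = 4.225 L/h
Infusion rate = CL × Css = 4.225 × 12 = 50.70 mg/h

(a) 4870 mg; (b) 50.7 mg/h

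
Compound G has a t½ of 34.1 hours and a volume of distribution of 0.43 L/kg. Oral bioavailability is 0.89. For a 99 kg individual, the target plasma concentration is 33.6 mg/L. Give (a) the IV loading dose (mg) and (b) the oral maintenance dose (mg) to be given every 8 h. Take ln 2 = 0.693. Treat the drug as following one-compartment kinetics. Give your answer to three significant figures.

(a) 1430 mg; (b) 261 mg

Vd(total) = 99 kg × 0.43 L/kg = 42.57 L
LD = Vd × C = 42.57 × 33.6 = 1430 mg
CL = 0.693 × Vd / t½ = 0.693 × 42.57 / 34.1 = 0.8651 L/h
D = CL × Css × τ / F = 0.8651 × 33.6 × 8 / 0.89 = 261.3 mg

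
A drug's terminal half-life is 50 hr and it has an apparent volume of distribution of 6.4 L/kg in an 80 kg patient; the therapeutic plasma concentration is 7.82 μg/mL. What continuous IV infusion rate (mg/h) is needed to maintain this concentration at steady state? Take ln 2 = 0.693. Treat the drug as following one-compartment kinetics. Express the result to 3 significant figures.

55.5 mg/h

Total Vd = 6.4 × 80 = 512.0 L
k = 0.693/50 = 0.01386 h⁻¹, so CL = k·Vd = 0.01386 × 512.0 = 7.096 L/h
Infusion rate = CL × Css = 7.096 × 7.82 = 55.49 mg/h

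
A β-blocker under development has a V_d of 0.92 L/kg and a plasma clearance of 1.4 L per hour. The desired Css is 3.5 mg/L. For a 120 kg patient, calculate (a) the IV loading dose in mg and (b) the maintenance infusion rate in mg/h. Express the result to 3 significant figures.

(a) 386 mg; (b) 4.90 mg/h

Vd = 0.92 L/kg × 120 kg = 110.4 L
LD = Vd · C_target = 110.4 × 3.5 = 386.4 mg
Infusion rate = 1.400 L/h × 3.5 mg/L = 4.900 mg/h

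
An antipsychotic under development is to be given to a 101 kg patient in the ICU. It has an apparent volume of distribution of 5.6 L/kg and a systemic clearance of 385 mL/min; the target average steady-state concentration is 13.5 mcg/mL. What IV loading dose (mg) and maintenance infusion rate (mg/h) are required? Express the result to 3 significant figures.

Vd(total) = 101 kg × 5.6 L/kg = 565.6 L
Loading dose = Vd × C = 565.6 × 13.5 = 7636 mg
CL = 385 mL/min = 385 × 0.06 = 23.10 L/h
Maintenance infusion rate = CL × Css = 23.10 × 13.5 = 311.9 mg/h

(a) 7640 mg; (b) 312 mg/h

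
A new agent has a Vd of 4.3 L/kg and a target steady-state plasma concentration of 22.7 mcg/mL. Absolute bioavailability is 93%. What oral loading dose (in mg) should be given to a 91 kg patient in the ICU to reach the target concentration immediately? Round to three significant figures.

Vd = 4.3 L/kg × 91 kg = 391.3 L
The loading dose fills Vd to the target concentration.
LD = Vd × C / F = 391.3 × 22.70 / 0.93 = 9551 mg

9550 mg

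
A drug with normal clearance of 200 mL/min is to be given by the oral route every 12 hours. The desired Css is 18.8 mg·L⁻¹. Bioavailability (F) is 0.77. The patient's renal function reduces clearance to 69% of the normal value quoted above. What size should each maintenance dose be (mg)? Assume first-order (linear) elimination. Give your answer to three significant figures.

2430 mg

CL = 200 mL/min × 60/1000 = 12.00 L/h
Patient clearance = 0.69 × 12.00 = 8.280 L/h
D = CL × Css × τ / F = 8.280 × 18.8 × 12 / 0.77 = 2426 mg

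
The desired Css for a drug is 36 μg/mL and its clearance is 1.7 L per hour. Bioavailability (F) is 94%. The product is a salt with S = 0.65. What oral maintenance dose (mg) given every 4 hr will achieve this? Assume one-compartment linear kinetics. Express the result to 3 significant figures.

401 mg

D = CL × Css × τ / F / S = 1.700 × 36 × 4 / 0.94 / 0.65 = 400.7 mg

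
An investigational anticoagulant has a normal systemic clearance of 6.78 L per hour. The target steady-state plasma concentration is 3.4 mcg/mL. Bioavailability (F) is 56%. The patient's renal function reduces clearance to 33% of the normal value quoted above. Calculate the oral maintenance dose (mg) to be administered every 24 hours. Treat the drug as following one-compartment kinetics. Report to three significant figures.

Patient clearance = 0.33 × 6.780 = 2.237 L/h
D = CL × Css × τ / F = 2.237 × 3.4 × 24 / 0.56 = 326.0 mg

326 mg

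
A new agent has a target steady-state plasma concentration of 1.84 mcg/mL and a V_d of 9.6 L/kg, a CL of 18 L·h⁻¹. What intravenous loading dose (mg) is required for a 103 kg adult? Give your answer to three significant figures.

Total Vd = 9.6 × 103 = 988.8 L
LD = Vd × C = 988.8 × 1.840 = 1819 mg

1820 mg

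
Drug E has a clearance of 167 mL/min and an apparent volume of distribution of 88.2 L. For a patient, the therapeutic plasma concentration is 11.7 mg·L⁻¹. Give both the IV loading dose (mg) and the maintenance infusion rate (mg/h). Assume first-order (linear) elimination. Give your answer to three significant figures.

(a) 1030 mg; (b) 117 mg/h

LD = Vd · C_target = 88.20 × 11.7 = 1032 mg
CL = 167 mL/min × 60/1000 = 10.02 L/h
Maintenance infusion rate = CL × Css = 10.02 × 11.7 = 117.2 mg/h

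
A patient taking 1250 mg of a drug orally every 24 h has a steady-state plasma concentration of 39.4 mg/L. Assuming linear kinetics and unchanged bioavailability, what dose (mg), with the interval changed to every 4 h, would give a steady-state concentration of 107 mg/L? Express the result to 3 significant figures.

For first-order elimination, Css ∝ F·D/(CL·τ); F and CL are unchanged, so Css ∝ D/τ.
D₂ = D₁ × (Css,target / Css,current) × (τ₂/τ₁) = 1250 × (107/39.4) × (4/24) = 565.8 mg

566 mg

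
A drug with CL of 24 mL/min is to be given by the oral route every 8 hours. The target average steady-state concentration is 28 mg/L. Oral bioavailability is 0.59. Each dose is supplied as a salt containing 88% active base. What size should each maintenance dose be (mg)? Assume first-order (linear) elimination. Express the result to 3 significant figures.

621 mg

Convert clearance: 24 mL/min × 60 min/h ÷ 1000 mL/L = 1.440 L/h
At steady state, dose per interval replaces the amount cleared in that interval: F·S·D/τ = CL·Css.
D = CL × Css × τ / F / S = 1.440 × 28 × 8 / 0.59 / 0.88 = 621.3 mg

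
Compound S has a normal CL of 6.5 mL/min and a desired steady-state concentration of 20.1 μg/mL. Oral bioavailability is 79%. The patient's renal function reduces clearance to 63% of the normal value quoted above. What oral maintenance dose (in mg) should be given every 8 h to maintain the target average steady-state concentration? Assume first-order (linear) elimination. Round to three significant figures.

50.0 mg

CL = 6.5 mL/min × 60/1000 = 0.3900 L/h
Patient clearance = 0.63 × 0.3900 = 0.2457 L/h
At steady state, dose per interval replaces the amount cleared in that interval: F·D/τ = CL·Css.
D = CL × Css × τ / F = 0.2457 × 20.1 × 8 / 0.79 = 50.01 mg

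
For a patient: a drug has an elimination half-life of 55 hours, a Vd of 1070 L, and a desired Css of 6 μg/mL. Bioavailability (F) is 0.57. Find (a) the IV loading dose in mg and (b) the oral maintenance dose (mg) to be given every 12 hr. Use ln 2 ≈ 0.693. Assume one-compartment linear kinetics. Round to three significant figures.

LD = Vd × C = 1070 × 6 = 6420 mg
CL = 0.693 × Vd / t½ = 0.693 × 1070 / 55 = 13.48 L/h
D = CL × Css × τ / F = 13.48 × 6 × 12 / 0.57 = 1703 mg

(a) 6420 mg; (b) 1700 mg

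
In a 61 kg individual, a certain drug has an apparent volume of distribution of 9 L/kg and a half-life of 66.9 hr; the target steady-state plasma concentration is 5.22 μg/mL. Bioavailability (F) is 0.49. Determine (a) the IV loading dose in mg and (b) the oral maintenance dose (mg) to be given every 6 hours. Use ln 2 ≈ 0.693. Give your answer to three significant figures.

(a) 2870 mg; (b) 364 mg

Vd = 9 L/kg × 61 kg = 549.0 L
LD = Vd × C = 549.0 × 5.22 = 2866 mg
CL = 0.693 × Vd / t½ = 0.693 × 549.0 / 66.9 = 5.687 L/h
D = CL × Css × τ / F = 5.687 × 5.22 × 6 / 0.49 = 363.5 mg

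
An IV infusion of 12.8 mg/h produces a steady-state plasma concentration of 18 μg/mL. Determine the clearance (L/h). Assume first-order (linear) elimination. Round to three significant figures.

0.711 L/h

At steady state, infusion rate = CL × Css, so CL = rate / Css.
CL = 12.8 / 18 = 0.7111 L/h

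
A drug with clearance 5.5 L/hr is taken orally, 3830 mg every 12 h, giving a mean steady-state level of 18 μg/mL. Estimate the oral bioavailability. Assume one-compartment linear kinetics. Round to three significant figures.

F·D/τ = CL·Css at steady state → F = CL·Css·τ / D.
F = 5.5 × 18 × 12 / 3830 = 0.310

0.310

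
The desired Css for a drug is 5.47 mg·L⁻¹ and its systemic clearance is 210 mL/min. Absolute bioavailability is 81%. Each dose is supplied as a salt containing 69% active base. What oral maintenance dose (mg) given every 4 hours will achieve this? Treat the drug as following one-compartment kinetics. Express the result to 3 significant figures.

Convert clearance: 210 mL/min × 60 min/h ÷ 1000 mL/L = 12.60 L/h
D = CL × Css × τ / F / S = 12.60 × 5.47 × 4 / 0.81 / 0.69 = 493.3 mg

493 mg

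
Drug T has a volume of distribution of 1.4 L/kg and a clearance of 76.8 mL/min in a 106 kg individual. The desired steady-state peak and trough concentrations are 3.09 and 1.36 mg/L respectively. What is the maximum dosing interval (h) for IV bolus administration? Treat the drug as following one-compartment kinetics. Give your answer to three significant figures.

Vd(total) = 106 kg × 1.4 L/kg = 148.4 L
CL = 76.8 mL/min = 76.8 × 0.06 = 4.608 L/h
k = CL / Vd = 4.608 / 148.4 = 0.03105 h⁻¹
Between IV bolus doses, concentration decays as C = C₀·e^(−kτ), so C_peak/C_trough = e^(kτ).
τ_max = ln(C_peak/C_trough) / k = ln(3.09/1.36) / 0.03105 = 0.8207 / 0.03105 = 26.43 h

26.4 h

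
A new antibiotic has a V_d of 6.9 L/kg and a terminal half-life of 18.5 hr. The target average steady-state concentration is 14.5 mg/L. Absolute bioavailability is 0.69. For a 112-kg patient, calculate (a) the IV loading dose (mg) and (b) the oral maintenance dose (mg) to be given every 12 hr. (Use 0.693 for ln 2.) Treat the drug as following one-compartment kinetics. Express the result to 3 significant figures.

Total Vd = 6.9 × 112 = 772.8 L
LD = Vd × C = 772.8 × 14.5 = 11210 mg
CL = 0.693 × Vd / t½ = 0.693 × 772.8 / 18.5 = 28.95 L/h
D = CL × Css × τ / F = 28.95 × 14.5 × 12 / 0.69 = 7300 mg

(a) 11200 mg; (b) 7300 mg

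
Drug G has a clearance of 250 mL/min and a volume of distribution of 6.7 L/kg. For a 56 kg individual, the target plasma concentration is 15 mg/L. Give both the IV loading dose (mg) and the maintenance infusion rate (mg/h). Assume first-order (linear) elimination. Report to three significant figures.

Total Vd = 6.7 × 56 = 375.2 L
Loading: fill Vd to C_target → 375.2 L × 15 mg/L = 5628 mg
Convert clearance: 250 mL/min × 60 min/h ÷ 1000 mL/L = 15.00 L/h
Maintenance: replace elimination → rate = CL × Css = 15.00 × 15 = 225.0 mg/h

(a) 5630 mg; (b) 225 mg/h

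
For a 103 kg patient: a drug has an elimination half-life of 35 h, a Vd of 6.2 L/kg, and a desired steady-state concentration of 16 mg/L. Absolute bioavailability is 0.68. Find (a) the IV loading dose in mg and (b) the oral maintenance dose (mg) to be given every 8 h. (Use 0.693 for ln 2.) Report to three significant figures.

(a) 10200 mg; (b) 2380 mg

Vd(total) = 103 kg × 6.2 L/kg = 638.6 L
LD = Vd × C = 638.6 × 16 = 10220 mg
CL = 0.693 × Vd / t½ = 0.693 × 638.6 / 35 = 12.64 L/h
D = CL × Css × τ / F = 12.64 × 16 × 8 / 0.68 = 2379 mg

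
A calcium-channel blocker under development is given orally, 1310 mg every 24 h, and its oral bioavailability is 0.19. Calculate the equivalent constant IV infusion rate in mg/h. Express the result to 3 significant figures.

Equivalent systemic input: infusion rate = F·D/τ.
Rate = 0.19 × 1310 / 24 = 10.37 mg/h

10.4 mg/h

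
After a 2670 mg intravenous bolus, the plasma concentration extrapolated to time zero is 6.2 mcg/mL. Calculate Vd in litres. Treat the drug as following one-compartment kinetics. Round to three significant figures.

431 L

Immediately after an IV bolus, C₀ = Dose / Vd, so Vd = Dose / C₀.
Vd = 2670 / 6.2 = 430.6 L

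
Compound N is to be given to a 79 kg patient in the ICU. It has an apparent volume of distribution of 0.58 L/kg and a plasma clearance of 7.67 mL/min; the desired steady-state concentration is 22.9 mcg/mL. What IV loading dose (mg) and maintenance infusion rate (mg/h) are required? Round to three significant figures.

(a) 1050 mg; (b) 10.5 mg/h

Vd(total) = 79 kg × 0.58 L/kg = 45.82 L
LD = Vd · C_target = 45.82 × 22.9 = 1049 mg
Convert clearance: 7.67 mL/min × 60 min/h ÷ 1000 mL/L = 0.4602 L/h
Infusion rate = 0.4602 L/h × 22.9 mg/L = 10.54 mg/h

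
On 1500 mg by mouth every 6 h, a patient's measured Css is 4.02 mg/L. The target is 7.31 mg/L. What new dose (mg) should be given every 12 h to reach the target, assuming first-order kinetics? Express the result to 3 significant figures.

5460 mg

With linear kinetics, Css is proportional to dose rate (D/τ) at fixed clearance.
D₂ = D₁ × (Css,target / Css,current) × (τ₂/τ₁) = 1500 × (7.31/4.02) × (12/6) = 5455 mg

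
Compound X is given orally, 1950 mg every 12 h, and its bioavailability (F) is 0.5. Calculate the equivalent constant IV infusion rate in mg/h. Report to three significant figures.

Equivalent systemic input: infusion rate = F·D/τ.
Rate = 0.5 × 1950 / 12 = 81.25 mg/h

81.3 mg/h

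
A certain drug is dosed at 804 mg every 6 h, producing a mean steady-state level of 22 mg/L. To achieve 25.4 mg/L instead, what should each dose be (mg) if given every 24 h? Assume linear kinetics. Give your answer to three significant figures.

3710 mg

For first-order elimination, Css ∝ F·D/(CL·τ); F and CL are unchanged, so Css ∝ D/τ.
D₂ = D₁ × (Css,target / Css,current) × (τ₂/τ₁) = 804 × (25.4/22) × (24/6) = 3713 mg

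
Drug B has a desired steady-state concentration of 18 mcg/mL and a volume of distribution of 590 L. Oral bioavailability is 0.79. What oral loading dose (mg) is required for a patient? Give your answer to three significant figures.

13400 mg

LD = Vd × C / F = 590.0 × 18.00 / 0.79 = 13440 mg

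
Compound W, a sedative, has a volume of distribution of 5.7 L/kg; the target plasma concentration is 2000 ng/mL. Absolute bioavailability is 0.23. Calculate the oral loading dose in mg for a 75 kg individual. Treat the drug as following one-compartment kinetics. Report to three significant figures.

Vd(total) = 75 kg × 5.7 L/kg = 427.5 L
C = 2000 ng/mL = 2.000 mg/L
The loading dose fills Vd to the target concentration.
LD = Vd × C / F = 427.5 × 2.000 / 0.23 = 3717 mg

3720 mg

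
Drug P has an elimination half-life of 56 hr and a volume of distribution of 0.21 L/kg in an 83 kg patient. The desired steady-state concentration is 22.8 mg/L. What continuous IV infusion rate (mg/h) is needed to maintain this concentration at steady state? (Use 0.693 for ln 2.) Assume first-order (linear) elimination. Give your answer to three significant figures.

Vd = 0.21 L/kg × 83 kg = 17.43 L
CL = 0.693 × Vd / t½ = 0.693 × 17.43 / 56 = 0.2157 L/h
Infusion rate = CL × Css = 0.2157 × 22.8 = 4.918 mg/h

4.92 mg/h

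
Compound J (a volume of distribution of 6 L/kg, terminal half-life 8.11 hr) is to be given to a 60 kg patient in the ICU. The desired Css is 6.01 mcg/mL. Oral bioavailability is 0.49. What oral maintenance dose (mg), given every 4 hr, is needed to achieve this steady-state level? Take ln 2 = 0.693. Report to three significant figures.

Vd(total) = 60 kg × 6 L/kg = 360.0 L
CL = ln 2 · Vd / t½ = 0.693 × 360.0 / 8.11 = 30.76 L/h
D = CL × Css × τ / F = 30.76 × 6.01 × 4 / 0.49 = 1509 mg

1510 mg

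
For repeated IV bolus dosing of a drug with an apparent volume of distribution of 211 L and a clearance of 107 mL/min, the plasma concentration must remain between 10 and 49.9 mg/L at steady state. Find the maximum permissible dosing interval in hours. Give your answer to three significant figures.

52.8 h

Convert clearance: 107 mL/min × 60 min/h ÷ 1000 mL/L = 6.420 L/h
k = CL / Vd = 6.420 / 211.0 = 0.03043 h⁻¹
Between IV bolus doses, concentration decays as C = C₀·e^(−kτ), so C_peak/C_trough = e^(kτ).
τ_max = ln(C_peak/C_trough) / k = ln(49.9/10) / 0.03043 = 1.607 / 0.03043 = 52.81 h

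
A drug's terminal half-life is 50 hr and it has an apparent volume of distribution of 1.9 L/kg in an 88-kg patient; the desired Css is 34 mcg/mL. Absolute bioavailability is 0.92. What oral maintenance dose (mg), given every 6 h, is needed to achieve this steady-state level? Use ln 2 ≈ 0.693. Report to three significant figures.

514 mg

Vd(total) = 88 kg × 1.9 L/kg = 167.2 L
CL = 0.693 × Vd / t½ = 0.693 × 167.2 / 50 = 2.317 L/h
D = CL × Css × τ / F = 2.317 × 34 × 6 / 0.92 = 513.8 mg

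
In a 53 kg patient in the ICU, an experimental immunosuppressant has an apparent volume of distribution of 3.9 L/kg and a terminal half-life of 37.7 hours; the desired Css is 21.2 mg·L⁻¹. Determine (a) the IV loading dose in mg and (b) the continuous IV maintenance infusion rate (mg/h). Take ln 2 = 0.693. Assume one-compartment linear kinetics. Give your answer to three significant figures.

Total Vd = 3.9 × 53 = 206.7 L
LD = Vd × C = 206.7 × 21.2 = 4382 mg
CL = 0.693 × Vd / t½ = 0.693 × 206.7 / 37.7 = 3.800 L/h
Infusion rate = CL × Css = 3.800 × 21.2 = 80.56 mg/h

(a) 4380 mg; (b) 80.6 mg/h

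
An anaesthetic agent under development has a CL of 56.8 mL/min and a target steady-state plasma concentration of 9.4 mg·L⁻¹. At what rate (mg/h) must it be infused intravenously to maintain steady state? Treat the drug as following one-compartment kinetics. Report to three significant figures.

32.0 mg/h

CL = 56.8 mL/min × 60/1000 = 3.408 L/h
At steady state, infusion rate equals elimination rate: rate in = CL × Css.
R₀ = 3.408 × 9.4 = 32.04 mg/h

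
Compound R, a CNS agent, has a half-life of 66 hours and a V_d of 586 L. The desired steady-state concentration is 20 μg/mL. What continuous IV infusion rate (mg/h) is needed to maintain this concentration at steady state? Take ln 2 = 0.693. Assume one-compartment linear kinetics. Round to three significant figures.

123 mg/h

CL = ln 2 · Vd / t½ = 0.693 × 586.0 / 66 = 6.153 L/h
Infusion rate = CL × Css = 6.153 × 20 = 123.1 mg/h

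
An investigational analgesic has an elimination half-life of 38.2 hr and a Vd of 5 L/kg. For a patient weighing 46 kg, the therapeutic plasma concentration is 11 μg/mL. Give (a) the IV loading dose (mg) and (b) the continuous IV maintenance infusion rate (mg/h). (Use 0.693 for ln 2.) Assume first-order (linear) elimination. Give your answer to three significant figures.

Total Vd = 5 × 46 = 230.0 L
LD = Vd × C = 230.0 × 11 = 2530 mg
CL = 0.693 × Vd / t½ = 0.693 × 230.0 / 38.2 = 4.173 L/h
Infusion rate = CL × Css = 4.173 × 11 = 45.90 mg/h

(a) 2530 mg; (b) 45.9 mg/h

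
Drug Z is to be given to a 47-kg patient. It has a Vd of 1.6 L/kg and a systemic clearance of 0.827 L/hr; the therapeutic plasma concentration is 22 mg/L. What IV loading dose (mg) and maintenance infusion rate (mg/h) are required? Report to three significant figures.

(a) 1650 mg; (b) 18.2 mg/h

Total Vd = 1.6 × 47 = 75.20 L
LD = Vd · C_target = 75.20 × 22 = 1654 mg
Infusion rate = 0.8270 L/h × 22 mg/L = 18.19 mg/h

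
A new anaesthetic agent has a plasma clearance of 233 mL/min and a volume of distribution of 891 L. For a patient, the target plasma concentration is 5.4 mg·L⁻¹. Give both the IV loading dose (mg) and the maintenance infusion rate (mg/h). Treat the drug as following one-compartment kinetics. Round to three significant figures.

LD = Vd · C_target = 891.0 × 5.4 = 4811 mg
Convert clearance: 233 mL/min × 60 min/h ÷ 1000 mL/L = 13.98 L/h
Maintenance infusion rate = CL × Css = 13.98 × 5.4 = 75.49 mg/h

(a) 4810 mg; (b) 75.5 mg/h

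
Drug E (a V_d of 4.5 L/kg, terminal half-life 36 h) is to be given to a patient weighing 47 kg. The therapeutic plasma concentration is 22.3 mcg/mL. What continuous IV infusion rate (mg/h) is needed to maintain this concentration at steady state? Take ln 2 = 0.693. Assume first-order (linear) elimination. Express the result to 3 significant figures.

Vd = 4.5 L/kg × 47 kg = 211.5 L
k = 0.693/36 = 0.01925 h⁻¹, so CL = k·Vd = 0.01925 × 211.5 = 4.071 L/h
Infusion rate = CL × Css = 4.071 × 22.3 = 90.78 mg/h

90.8 mg/h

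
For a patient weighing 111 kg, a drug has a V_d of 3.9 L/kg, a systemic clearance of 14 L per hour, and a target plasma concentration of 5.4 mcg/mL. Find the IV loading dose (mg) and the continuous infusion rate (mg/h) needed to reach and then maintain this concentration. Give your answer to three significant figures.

Total Vd = 3.9 × 111 = 432.9 L
Loading dose = Vd × C = 432.9 × 5.4 = 2338 mg
Maintenance: replace elimination → rate = CL × Css = 14.00 × 5.4 = 75.60 mg/h

(a) 2340 mg; (b) 75.6 mg/h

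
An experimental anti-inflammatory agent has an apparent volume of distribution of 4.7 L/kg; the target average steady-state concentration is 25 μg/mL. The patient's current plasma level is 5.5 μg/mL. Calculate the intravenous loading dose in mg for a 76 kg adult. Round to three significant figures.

Vd(total) = 76 kg × 4.7 L/kg = 357.2 L
The loading dose fills Vd to the target concentration.
Concentration deficit ΔC = 25 − 5.5 = 19.50 mg/L
LD = Vd × ΔC = 357.2 × 19.50 = 6965 mg

6970 mg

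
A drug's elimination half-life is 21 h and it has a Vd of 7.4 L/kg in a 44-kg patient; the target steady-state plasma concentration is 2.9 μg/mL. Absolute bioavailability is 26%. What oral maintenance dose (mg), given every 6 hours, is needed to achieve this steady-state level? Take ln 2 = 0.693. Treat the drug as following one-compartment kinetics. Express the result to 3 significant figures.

Vd(total) = 44 kg × 7.4 L/kg = 325.6 L
k = 0.693/21 = 0.03300 h⁻¹, so CL = k·Vd = 0.03300 × 325.6 = 10.74 L/h
D = CL × Css × τ / F = 10.74 × 2.9 × 6 / 0.26 = 718.8 mg

719 mg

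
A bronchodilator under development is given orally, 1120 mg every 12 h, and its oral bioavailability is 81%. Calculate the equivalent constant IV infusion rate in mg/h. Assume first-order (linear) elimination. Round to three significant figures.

75.6 mg/h

Equivalent systemic input: infusion rate = F·D/τ.
Rate = 0.81 × 1120 / 12 = 75.60 mg/h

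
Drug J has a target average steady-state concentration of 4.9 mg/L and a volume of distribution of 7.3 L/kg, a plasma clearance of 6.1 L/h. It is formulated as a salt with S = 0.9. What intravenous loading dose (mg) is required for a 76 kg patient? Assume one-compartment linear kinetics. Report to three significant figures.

Vd(total) = 76 kg × 7.3 L/kg = 554.8 L
LD = Vd × C / S = 554.8 × 4.900 / 0.9 = 3021 mg

3020 mg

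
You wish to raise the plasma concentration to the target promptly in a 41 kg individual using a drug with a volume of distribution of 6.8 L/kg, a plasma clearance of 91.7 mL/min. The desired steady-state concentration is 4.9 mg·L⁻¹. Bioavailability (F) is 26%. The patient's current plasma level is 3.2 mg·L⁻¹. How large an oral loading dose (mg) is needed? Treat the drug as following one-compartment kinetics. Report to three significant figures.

Vd(total) = 41 kg × 6.8 L/kg = 278.8 L
Concentration deficit ΔC = 4.9 − 3.2 = 1.700 mg/L
LD = Vd × ΔC / F = 278.8 × 1.700 / 0.26 = 1823 mg

1820 mg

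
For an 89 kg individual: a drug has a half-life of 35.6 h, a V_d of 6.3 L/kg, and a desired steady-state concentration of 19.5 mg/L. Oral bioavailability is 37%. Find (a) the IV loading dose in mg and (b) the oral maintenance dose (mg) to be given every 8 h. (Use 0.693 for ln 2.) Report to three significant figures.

Vd = 6.3 L/kg × 89 kg = 560.7 L
LD = Vd × C = 560.7 × 19.5 = 10930 mg
CL = 0.693 × Vd / t½ = 0.693 × 560.7 / 35.6 = 10.91 L/h
D = CL × Css × τ / F = 10.91 × 19.5 × 8 / 0.37 = 4600 mg

(a) 10900 mg; (b) 4600 mg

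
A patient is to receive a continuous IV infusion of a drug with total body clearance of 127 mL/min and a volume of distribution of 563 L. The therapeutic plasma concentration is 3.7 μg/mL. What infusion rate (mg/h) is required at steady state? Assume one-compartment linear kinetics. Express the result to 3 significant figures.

CL = 127 mL/min = 127 × 0.06 = 7.620 L/h
Rate = CL × Css = 7.620 × 3.7 = 28.19 mg/h

28.2 mg/h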